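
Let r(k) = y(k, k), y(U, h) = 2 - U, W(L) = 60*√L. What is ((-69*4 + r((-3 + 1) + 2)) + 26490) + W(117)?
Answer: 26216 + 180*√13 ≈ 26865.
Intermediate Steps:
r(k) = 2 - k
((-69*4 + r((-3 + 1) + 2)) + 26490) + W(117) = ((-69*4 + (2 - ((-3 + 1) + 2))) + 26490) + 60*√117 = ((-276 + (2 - (-2 + 2))) + 26490) + 60*(3*√13) = ((-276 + (2 - 1*0)) + 26490) + 180*√13 = ((-276 + (2 + 0)) + 26490) + 180*√13 = ((-276 + 2) + 26490) + 180*√13 = (-274 + 26490) + 180*√13 = 26216 + 180*√13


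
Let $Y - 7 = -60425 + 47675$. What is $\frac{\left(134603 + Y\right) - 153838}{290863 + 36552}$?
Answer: $- \frac{31978}{327415} \approx -0.097668$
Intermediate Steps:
$Y = -12743$ ($Y = 7 + \left(-60425 + 47675\right) = 7 - 12750 = -12743$)
$\frac{\left(134603 + Y\right) - 153838}{290863 + 36552} = \frac{\left(134603 - 12743\right) - 153838}{290863 + 36552} = \frac{121860 - 153838}{327415} = \left(-31978\right) \frac{1}{327415} = - \frac{31978}{327415}$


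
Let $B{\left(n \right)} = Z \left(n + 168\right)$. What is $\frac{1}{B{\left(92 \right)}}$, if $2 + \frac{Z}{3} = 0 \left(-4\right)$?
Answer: $- \frac{1}{1560} \approx -0.00064103$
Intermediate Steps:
$Z = -6$ ($Z = -6 + 3 \cdot 0 \left(-4\right) = -6 + 3 \cdot 0 = -6 + 0 = -6$)
$B{\left(n \right)} = -1008 - 6 n$ ($B{\left(n \right)} = - 6 \left(n + 168\right) = - 6 \left(168 + n\right) = -1008 - 6 n$)
$\frac{1}{B{\left(92 \right)}} = \frac{1}{-1008 - 552} = \frac{1}{-1560} = - \frac{1}{1560}$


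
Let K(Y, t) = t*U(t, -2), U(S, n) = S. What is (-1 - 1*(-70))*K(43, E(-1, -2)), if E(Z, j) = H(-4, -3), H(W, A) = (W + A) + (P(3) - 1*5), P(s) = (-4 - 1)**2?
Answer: 11661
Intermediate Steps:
P(s) = 25 (P(s) = (-5)**2 = 25)
H(W, A) = 20 + A + W (H(W, A) = (W + A) + (25 - 1*5) = (A + W) + (25 - 5) = (A + W) + 20 = 20 + A + W)
E(Z, j) = 13 (E(Z, j) = 20 - 3 - 4 = 13)
K(Y, t) = t**2 (K(Y, t) = t*t = t**2)
(-1 - 1*(-70))*K(43, E(-1, -2)) = (-1 - 1*(-70))*13**2 = (-1 + 70)*169 = 69*169 = 11661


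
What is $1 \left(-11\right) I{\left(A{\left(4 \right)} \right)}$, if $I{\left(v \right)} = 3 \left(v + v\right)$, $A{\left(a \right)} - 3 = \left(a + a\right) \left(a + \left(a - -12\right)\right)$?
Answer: $-10758$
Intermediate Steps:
$A{\left(a \right)} = 3 + 2 a \left(12 + 2 a\right)$ ($A{\left(a \right)} = 3 + \left(a + a\right) \left(a + \left(a - -12\right)\right) = 3 + 2 a \left(a + \left(a + 12\right)\right) = 3 + 2 a \left(a + \left(12 + a\right)\right) = 3 + 2 a \left(12 + 2 a\right)$)
$I{\left(v \right)} = 6 v$ ($I{\left(v \right)} = 3 \cdot 2 v = 6 v$)
$1 \left(-11\right) I{\left(A{\left(4 \right)} \right)} = 1 \left(-11\right) 6 \left(3 + 4 \cdot 4^{2} + 24 \cdot 4\right) = - 11 \cdot 6 \left(3 + 4 \cdot 16 + 96\right) = - 11 \cdot 6 \left(3 + 64 + 96\right) = - 11 \cdot 6 \cdot 163 = \left(-11\right) 978 = -10758$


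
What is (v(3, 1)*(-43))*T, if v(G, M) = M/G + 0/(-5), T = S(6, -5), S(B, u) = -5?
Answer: 215/3 ≈ 71.667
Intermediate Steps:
T = -5
v(G, M) = M/G (v(G, M) = M/G + 0*(-1/5) = M/G + 0 = M/G)
(v(3, 1)*(-43))*T = ((1/3)*(-43))*(-5) = -43/3*(-5) = 215/3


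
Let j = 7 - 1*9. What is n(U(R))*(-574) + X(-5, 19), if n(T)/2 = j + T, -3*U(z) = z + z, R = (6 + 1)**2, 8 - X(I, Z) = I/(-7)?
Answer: 835897/21 ≈ 39805.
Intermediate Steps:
j = -2 (j = 7 - 9 = -2)
X(I, Z) = 8 + I/7 (X(I, Z) = 8 - I/(-7) = 8 - I*(-1)/7 = 8 - (-1)*I/7 = 8 + I/7)
R = 49 (R = 7**2 = 49)
U(z) = -2*z/3 (U(z) = -(z + z)/3 = -2*z/3)
n(T) = -4 + 2*T (n(T) = 2*(-2 + T) = -4 + 2*T)
n(U(R))*(-574) + X(-5, 19) = (-4 + 2*(-2/3*49))*(-574) + (8 + (1/7)*(-5)) = (-4 + 2*(-98/3))*(-574) + (8 - 5/7) = (-4 - 196/3)*(-574) + 51/7 = -208/3*(-574) + 51/7 = 119392/3 + 51/7 = 835897/21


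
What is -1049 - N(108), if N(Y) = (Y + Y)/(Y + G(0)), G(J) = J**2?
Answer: -1051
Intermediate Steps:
N(Y) = 2 (N(Y) = (Y + Y)/(Y + 0**2) = (2*Y)/(Y + 0) = (2*Y)/Y = 2)
-1049 - N(108) = -1049 - 1*2 = -1049 - 2 = -1051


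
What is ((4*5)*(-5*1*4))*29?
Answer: -11600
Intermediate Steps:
((4*5)*(-5*1*4))*29 = (20*(-5*4))*29 = (20*(-20))*29 = -400*29 = -11600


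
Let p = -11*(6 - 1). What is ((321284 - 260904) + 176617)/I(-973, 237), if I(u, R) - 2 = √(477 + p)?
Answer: -236997/209 + 236997*√422/418 ≈ 10513.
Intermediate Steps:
p = -55 (p = -11*5 = -55)
I(u, R) = 2 + √422 (I(u, R) = 2 + √(477 - 55) = 2 + √422)
((321284 - 260904) + 176617)/I(-973, 237) = ((321284 - 260904) + 176617)/(2 + √422) = (60380 + 176617)/(2 + √422) = 236997/(2 + √422)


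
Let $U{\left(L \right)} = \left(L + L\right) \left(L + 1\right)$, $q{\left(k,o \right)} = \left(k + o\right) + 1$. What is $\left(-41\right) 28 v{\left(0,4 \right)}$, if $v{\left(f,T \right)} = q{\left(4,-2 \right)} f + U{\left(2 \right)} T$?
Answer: $-55104$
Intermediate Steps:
$q{\left(k,o \right)} = 1 + k + o$
$U{\left(L \right)} = 2 L \left(1 + L\right)$
$v{\left(f,T \right)} = 3 f + 12 T$ ($v{\left(f,T \right)} = \left(1 + 4 - 2\right) f + 2 \cdot 2 \left(1 + 2\right) T = 3 f + 2 \cdot 2 \cdot 3 T = 3 f + 12 T$)
$\left(-41\right) 28 v{\left(0,4 \right)} = \left(-41\right) 28 \left(3 \cdot 0 + 12 \cdot 4\right) = - 1148 \left(0 + 48\right) = \left(-1148\right) 48 = -55104$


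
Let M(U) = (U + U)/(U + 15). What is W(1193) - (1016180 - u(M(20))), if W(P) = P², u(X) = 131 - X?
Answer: 2850392/7 ≈ 4.0720e+5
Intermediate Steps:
M(U) = 2*U/(15 + U) (M(U) = (2*U)/(15 + U) = 2*U/(15 + U))
W(1193) - (1016180 - u(M(20))) = 1193² - (1016180 - (131 - 2*20/(15 + 20))) = 1423249 - (1016180 - (131 - 2*20/35)) = 1423249 - (1016180 - (131 - 1*8/7)) = 1423249 - (1016180 - (131 - 8/7)) = 1423249 - (1016180 - 1*909/7) = 1423249 - (1016180 - 909/7) = 1423249 - 1*7112351/7 = 1423249 - 7112351/7 = 2850392/7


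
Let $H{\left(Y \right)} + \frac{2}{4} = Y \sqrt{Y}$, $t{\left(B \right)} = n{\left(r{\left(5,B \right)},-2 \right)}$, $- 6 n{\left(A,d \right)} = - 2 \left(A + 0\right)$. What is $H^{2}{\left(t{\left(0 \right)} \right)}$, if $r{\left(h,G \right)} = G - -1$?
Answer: $\frac{31}{108} - \frac{\sqrt{3}}{9} \approx 0.094587$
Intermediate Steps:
$r{\left(h,G \right)} = 1 + G$ ($r{\left(h,G \right)} = G + 1 = 1 + G$)
$n{\left(A,d \right)} = \frac{A}{3}$ ($n{\left(A,d \right)} = - \frac{\left(-2\right) \left(A + 0\right)}{6} = - \frac{\left(-2\right) A}{6} = \frac{A}{3}$)
$t{\left(B \right)} = \frac{1}{3} + \frac{B}{3}$ ($t{\left(B \right)} = \frac{1 + B}{3} = \frac{1}{3} + \frac{B}{3}$)
$H{\left(Y \right)} = - \frac{1}{2} + Y^{\frac{3}{2}}$ ($H{\left(Y \right)} = - \frac{1}{2} + Y \sqrt{Y} = - \frac{1}{2} + Y^{\frac{3}{2}}$)
$H^{2}{\left(t{\left(0 \right)} \right)} = \left(- \frac{1}{2} + \left(\frac{1}{3} + \frac{1}{3} \cdot 0\right)^{\frac{3}{2}}\right)^{2} = \left(- \frac{1}{2} + \left(\frac{1}{3} + 0\right)^{\frac{3}{2}}\right)^{2} = \left(- \frac{1}{2} + \left(\frac{1}{3}\right)^{\frac{3}{2}}\right)^{2} = \left(- \frac{1}{2} + \frac{\sqrt{3}}{9}\right)^{2}$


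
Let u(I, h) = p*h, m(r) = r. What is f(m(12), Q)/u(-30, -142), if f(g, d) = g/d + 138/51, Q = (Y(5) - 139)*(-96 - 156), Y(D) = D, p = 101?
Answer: -129461/686092596 ≈ -0.00018869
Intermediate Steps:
Q = 33768 (Q = (5 - 139)*(-96 - 156) = -134*(-252) = 33768)
f(g, d) = 46/17 + g/d (f(g, d) = g/d + 138*(1/51) = g/d + 46/17 = 46/17 + g/d)
u(I, h) = 101*h
f(m(12), Q)/u(-30, -142) = (46/17 + 12/33768)/((101*(-142))) = (46/17 + 12*(1/33768))/(-14342) = (46/17 + 1/2814)*(-1/14342) = (129461/47838)*(-1/14342) = -129461/686092596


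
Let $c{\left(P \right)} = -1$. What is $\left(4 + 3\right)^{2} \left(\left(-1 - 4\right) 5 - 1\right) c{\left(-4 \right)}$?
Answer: $1274$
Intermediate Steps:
$\left(4 + 3\right)^{2} \left(\left(-1 - 4\right) 5 - 1\right) c{\left(-4 \right)} = \left(4 + 3\right)^{2} \left(\left(-1 - 4\right) 5 - 1\right) \left(-1\right) = 7^{2} \left(\left(-5\right) 5 - 1\right) \left(-1\right) = 49 \left(-25 - 1\right) \left(-1\right) = 49 \left(-26\right) \left(-1\right) = \left(-1274\right) \left(-1\right) = 1274$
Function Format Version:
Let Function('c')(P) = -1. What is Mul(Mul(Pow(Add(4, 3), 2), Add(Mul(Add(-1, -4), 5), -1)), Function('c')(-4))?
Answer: 1274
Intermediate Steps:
Mul(Mul(Pow(Add(4, 3), 2), Add(Mul(Add(-1, -4), 5), -1)), Function('c')(-4)) = Mul(Mul(Pow(Add(4, 3), 2), Add(Mul(Add(-1, -4), 5), -1)), -1) = Mul(Mul(Pow(7, 2), Add(Mul(-5, 5), -1)), -1) = Mul(Mul(49, Add(-25, -1)), -1) = Mul(Mul(49, -26), -1) = Mul(-1274, -1) = 1274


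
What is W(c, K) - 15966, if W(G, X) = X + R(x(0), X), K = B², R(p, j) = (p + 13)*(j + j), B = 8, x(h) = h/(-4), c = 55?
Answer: -14238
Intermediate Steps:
x(h) = -h/4 (x(h) = h*(-¼) = -h/4)
R(p, j) = 2*j*(13 + p) (R(p, j) = (13 + p)*(2*j) = 2*j*(13 + p))
K = 64 (K = 8² = 64)
W(G, X) = 27*X (W(G, X) = X + 2*X*(13 - ¼*0) = X + 2*X*(13 + 0) = X + 2*X*13 = X + 26*X = 27*X)
W(c, K) - 15966 = 27*64 - 15966 = 1728 - 15966 = -14238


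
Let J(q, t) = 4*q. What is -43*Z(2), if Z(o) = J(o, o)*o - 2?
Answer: -602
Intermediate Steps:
Z(o) = -2 + 4*o² (Z(o) = (4*o)*o - 2 = 4*o² - 2 = -2 + 4*o²)
-43*Z(2) = -43*(-2 + 4*2²) = -43*(-2 + 4*4) = -43*(-2 + 16) = -43*14 = -602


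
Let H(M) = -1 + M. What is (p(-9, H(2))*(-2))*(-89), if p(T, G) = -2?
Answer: -356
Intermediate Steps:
(p(-9, H(2))*(-2))*(-89) = -2*(-2)*(-89) = 4*(-89) = -356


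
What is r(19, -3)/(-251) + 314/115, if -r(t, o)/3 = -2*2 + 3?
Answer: 78469/28865 ≈ 2.7185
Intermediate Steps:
r(t, o) = 3 (r(t, o) = -3*(-2*2 + 3) = -3*(-4 + 3) = -3*(-1) = 3)
r(19, -3)/(-251) + 314/115 = 3/(-251) + 314/115 = 3*(-1/251) + 314*(1/115) = -3/251 + 314/115 = 78469/28865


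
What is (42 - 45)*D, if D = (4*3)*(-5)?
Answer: 180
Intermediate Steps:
D = -60 (D = 12*(-5) = -60)
(42 - 45)*D = (42 - 45)*(-60) = -3*(-60) = 180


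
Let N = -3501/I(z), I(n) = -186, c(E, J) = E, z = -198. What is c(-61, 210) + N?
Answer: -2615/62 ≈ -42.177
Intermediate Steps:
N = 1167/62 (N = -3501/(-186) = -3501*(-1/186) = 1167/62 ≈ 18.823)
c(-61, 210) + N = -61 + 1167/62 = -2615/62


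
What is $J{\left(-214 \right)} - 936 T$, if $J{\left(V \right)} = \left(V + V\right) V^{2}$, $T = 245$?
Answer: $-19830008$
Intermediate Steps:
$J{\left(V \right)} = 2 V^{3}$ ($J{\left(V \right)} = 2 V V^{2} = 2 V^{3}$)
$J{\left(-214 \right)} - 936 T = 2 \left(-214\right)^{3} - 229320 = 2 \left(-9800344\right) - 229320 = -19600688 - 229320 = -19830008$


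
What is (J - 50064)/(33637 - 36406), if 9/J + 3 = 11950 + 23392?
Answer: 589737229/32617897 ≈ 18.080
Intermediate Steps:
J = 9/35339 (J = 9/(-3 + (11950 + 23392)) = 9/(-3 + 35342) = 9/35339 ≈ 0.00025468)
(J - 50064)/(33637 - 36406) = (9/35339 - 50064)/(33637 - 36406) = -1769211687/35339/(-2769) = -1769211687/35339*(-1/2769) = 589737229/32617897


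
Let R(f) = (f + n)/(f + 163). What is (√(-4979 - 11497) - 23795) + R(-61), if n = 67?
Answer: -404514/17 + 2*I*√4119 ≈ -23795.0 + 128.36*I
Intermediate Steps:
R(f) = (67 + f)/(163 + f) (R(f) = (f + 67)/(f + 163) = (67 + f)/(163 + f))
(√(-4979 - 11497) - 23795) + R(-61) = (√(-4979 - 11497) - 23795) + (67 - 61)/(163 - 61) = (√(-16476) - 23795) + 6/102 = (2*I*√4119 - 23795) + (1/102)*6 = (-23795 + 2*I*√4119) + 1/17 = -404514/17 + 2*I*√4119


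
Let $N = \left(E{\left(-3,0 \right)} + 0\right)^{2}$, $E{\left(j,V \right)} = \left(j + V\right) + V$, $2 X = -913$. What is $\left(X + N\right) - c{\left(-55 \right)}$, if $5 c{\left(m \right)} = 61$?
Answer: $- \frac{4597}{10} \approx -459.7$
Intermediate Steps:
$X = - \frac{913}{2}$ ($X = \frac{1}{2} \left(-913\right) = - \frac{913}{2} \approx -456.5$)
$E{\left(j,V \right)} = j + 2 V$ ($E{\left(j,V \right)} = \left(V + j\right) + V = j + 2 V$)
$c{\left(m \right)} = \frac{61}{5}$ ($c{\left(m \right)} = \frac{1}{5} \cdot 61 = \frac{61}{5}$)
$N = 9$ ($N = \left(\left(-3 + 2 \cdot 0\right) + 0\right)^{2} = \left(\left(-3 + 0\right) + 0\right)^{2} = \left(-3 + 0\right)^{2} = \left(-3\right)^{2} = 9$)
$\left(X + N\right) - c{\left(-55 \right)} = \left(- \frac{913}{2} + 9\right) - \frac{61}{5} = - \frac{895}{2} - \frac{61}{5} = - \frac{4597}{10}$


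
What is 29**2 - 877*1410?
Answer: -1235729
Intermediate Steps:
29**2 - 877*1410 = 841 - 1236570 = -1235729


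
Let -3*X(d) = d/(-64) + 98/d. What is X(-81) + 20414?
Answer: 317478239/15552 ≈ 20414.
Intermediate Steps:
X(d) = -98/(3*d) + d/192 (X(d) = -(d/(-64) + 98/d)/3 = -(d*(-1/64) + 98/d)/3 = -(-d/64 + 98/d)/3 = -(98/d - d/64)/3 = -98/(3*d) + d/192)
X(-81) + 20414 = (1/192)*(-6272 + (-81)²)/(-81) + 20414 = (1/192)*(-1/81)*(-6272 + 6561) + 20414 = (1/192)*(-1/81)*289 + 20414 = -289/15552 + 20414 = 317478239/15552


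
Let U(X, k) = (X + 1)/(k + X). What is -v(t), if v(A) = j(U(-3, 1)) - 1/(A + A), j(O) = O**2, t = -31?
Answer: -63/62 ≈ -1.0161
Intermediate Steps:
U(X, k) = (1 + X)/(X + k)
v(A) = 1 - 1/(2*A) (v(A) = ((1 - 3)/(-3 + 1))**2 - 1/(A + A) = (-2/(-2))**2 - 1/(2*A) = (-1/2*(-2))**2 - 1/(2*A) = 1**2 - 1/(2*A) = 1 - 1/(2*A))
-v(t) = -(-1/2 - 31)/(-31) = -(-1)*(-63)/(31*2) = -1*63/62 = -63/62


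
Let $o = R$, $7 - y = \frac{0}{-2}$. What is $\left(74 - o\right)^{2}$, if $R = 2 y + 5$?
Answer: $3025$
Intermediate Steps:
$y = 7$ ($y = 7 - \frac{0}{-2} = 7 - 0 \left(- \frac{1}{2}\right) = 7 - 0 = 7 + 0 = 7$)
$R = 19$ ($R = 2 \cdot 7 + 5 = 14 + 5 = 19$)
$o = 19$
$\left(74 - o\right)^{2} = \left(74 - 19\right)^{2} = 55^{2} = 3025$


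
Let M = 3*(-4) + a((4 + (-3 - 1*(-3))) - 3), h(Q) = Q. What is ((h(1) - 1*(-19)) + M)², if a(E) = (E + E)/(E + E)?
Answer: 81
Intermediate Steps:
a(E) = 1 (a(E) = (2*E)/((2*E)) = (2*E)*(1/(2*E)) = 1)
M = -11 (M = 3*(-4) + 1 = -12 + 1 = -11)
((h(1) - 1*(-19)) + M)² = ((1 - 1*(-19)) - 11)² = ((1 + 19) - 11)² = (20 - 11)² = 9² = 81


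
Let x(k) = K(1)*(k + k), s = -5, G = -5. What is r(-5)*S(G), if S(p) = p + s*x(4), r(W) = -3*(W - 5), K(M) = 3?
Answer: -3750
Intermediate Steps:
x(k) = 6*k (x(k) = 3*(k + k) = 3*(2*k) = 6*k)
r(W) = 15 - 3*W (r(W) = -3*(-5 + W) = 15 - 3*W)
S(p) = -120 + p (S(p) = p - 30*4 = p - 5*24 = p - 120 = -120 + p)
r(-5)*S(G) = (15 - 3*(-5))*(-120 - 5) = (15 + 15)*(-125) = 30*(-125) = -3750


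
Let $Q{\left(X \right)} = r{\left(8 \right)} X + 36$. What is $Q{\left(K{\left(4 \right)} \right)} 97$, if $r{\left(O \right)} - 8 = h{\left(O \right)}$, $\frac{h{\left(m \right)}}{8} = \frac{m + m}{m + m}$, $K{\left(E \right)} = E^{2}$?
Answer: $28324$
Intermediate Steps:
$h{\left(m \right)} = 8$ ($h{\left(m \right)} = 8 \frac{m + m}{m + m} = 8 \frac{2 m}{2 m} = 8 \cdot 2 m \frac{1}{2 m} = 8 \cdot 1 = 8$)
$r{\left(O \right)} = 16$ ($r{\left(O \right)} = 8 + 8 = 16$)
$Q{\left(X \right)} = 36 + 16 X$ ($Q{\left(X \right)} = 16 X + 36 = 36 + 16 X$)
$Q{\left(K{\left(4 \right)} \right)} 97 = \left(36 + 16 \cdot 4^{2}\right) 97 = \left(36 + 16 \cdot 16\right) 97 = \left(36 + 256\right) 97 = 292 \cdot 97 = 28324$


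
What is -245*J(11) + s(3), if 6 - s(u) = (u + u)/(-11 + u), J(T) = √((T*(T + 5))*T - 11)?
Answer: 27/4 - 1225*√77 ≈ -10743.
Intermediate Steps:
J(T) = √(-11 + T²*(5 + T)) (J(T) = √((T*(5 + T))*T - 11) = √(T²*(5 + T) - 11) = √(-11 + T²*(5 + T)))
s(u) = 6 - 2*u/(-11 + u) (s(u) = 6 - (u + u)/(-11 + u) = 6 - 2*u/(-11 + u))
-245*J(11) + s(3) = -245*√(-11 + 11³ + 5*11²) + 2*(-33 + 2*3)/(-11 + 3) = -245*√(-11 + 1331 + 5*121) + 2*(-33 + 6)/(-8) = -245*√(-11 + 1331 + 605) + 2*(-⅛)*(-27) = -1225*√77 + 27/4 = 27/4 - 1225*√77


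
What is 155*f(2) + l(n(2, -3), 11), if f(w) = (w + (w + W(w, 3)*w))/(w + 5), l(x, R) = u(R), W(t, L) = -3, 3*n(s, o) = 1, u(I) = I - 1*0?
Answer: -233/7 ≈ -33.286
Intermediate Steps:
u(I) = I (u(I) = I + 0 = I)
n(s, o) = 1/3 (n(s, o) = (1/3)*1 = 1/3)
l(x, R) = R
f(w) = -w/(5 + w) (f(w) = (w + (w - 3*w))/(w + 5) = (w - 2*w)/(5 + w) = (-w)/(5 + w) = -w/(5 + w))
155*f(2) + l(n(2, -3), 11) = 155*(-1*2/(5 + 2)) + 11 = 155*(-1*2/7) + 11 = 155*(-1*2*1/7) + 11 = 155*(-2/7) + 11 = -310/7 + 11 = -233/7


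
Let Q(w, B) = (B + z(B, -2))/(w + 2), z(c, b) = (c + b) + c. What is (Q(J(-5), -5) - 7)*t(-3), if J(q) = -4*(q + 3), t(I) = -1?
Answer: 87/10 ≈ 8.7000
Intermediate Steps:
z(c, b) = b + 2*c (z(c, b) = (b + c) + c = b + 2*c)
J(q) = -12 - 4*q (J(q) = -4*(3 + q) = -12 - 4*q)
Q(w, B) = (-2 + 3*B)/(2 + w) (Q(w, B) = (B + (-2 + 2*B))/(w + 2) = (-2 + 3*B)/(2 + w))
(Q(J(-5), -5) - 7)*t(-3) = ((-2 + 3*(-5))/(2 + (-12 - 4*(-5))) - 7)*(-1) = ((-2 - 15)/(2 + (-12 + 20)) - 7)*(-1) = (-17/(2 + 8) - 7)*(-1) = (-17/10 - 7)*(-1) = -87/10*(-1) = 87/10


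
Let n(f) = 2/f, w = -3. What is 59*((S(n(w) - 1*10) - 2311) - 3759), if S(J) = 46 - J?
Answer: -1064360/3 ≈ -3.5479e+5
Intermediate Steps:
59*((S(n(w) - 1*10) - 2311) - 3759) = 59*(((46 - (2/(-3) - 1*10)) - 2311) - 3759) = 59*(((46 - (2*(-⅓) - 10)) - 2311) - 3759) = 59*(((46 - (-⅔ - 10)) - 2311) - 3759) = 59*(((46 - 1*(-32/3)) - 2311) - 3759) = 59*(((46 + 32/3) - 2311) - 3759) = 59*((170/3 - 2311) - 3759) = 59*(-6763/3 - 3759) = 59*(-18040/3) = -1064360/3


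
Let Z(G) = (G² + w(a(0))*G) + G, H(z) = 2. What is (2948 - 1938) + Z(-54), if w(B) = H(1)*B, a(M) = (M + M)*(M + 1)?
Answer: 3872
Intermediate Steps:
a(M) = 2*M*(1 + M) (a(M) = (2*M)*(1 + M) = 2*M*(1 + M))
w(B) = 2*B
Z(G) = G + G² (Z(G) = (G² + (2*(2*0*(1 + 0)))*G) + G = (G² + (2*(2*0*1))*G) + G = (G² + (2*0)*G) + G = (G² + 0*G) + G = (G² + 0) + G = G² + G = G + G²)
(2948 - 1938) + Z(-54) = (2948 - 1938) - 54*(1 - 54) = 1010 - 54*(-53) = 1010 + 2862 = 3872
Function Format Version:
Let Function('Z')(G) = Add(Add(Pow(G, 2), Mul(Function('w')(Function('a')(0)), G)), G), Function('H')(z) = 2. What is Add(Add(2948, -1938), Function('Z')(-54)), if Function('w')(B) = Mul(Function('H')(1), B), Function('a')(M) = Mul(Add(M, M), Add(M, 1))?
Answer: 3872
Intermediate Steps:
Function('a')(M) = Mul(2, M, Add(1, M)) (Function('a')(M) = Mul(Mul(2, M), Add(1, M)) = Mul(2, M, Add(1, M)))
Function('w')(B) = Mul(2, B)
Function('Z')(G) = Add(G, Pow(G, 2)) (Function('Z')(G) = Add(Add(Pow(G, 2), Mul(Mul(2, Mul(2, 0, Add(1, 0))), G)), G) = Add(Add(Pow(G, 2), Mul(Mul(2, Mul(2, 0, 1)), G)), G) = Add(Add(Pow(G, 2), Mul(Mul(2, 0), G)), G) = Add(Add(Pow(G, 2), Mul(0, G)), G) = Add(Add(Pow(G, 2), 0), G) = Add(Pow(G, 2), G) = Add(G, Pow(G, 2)))
Add(Add(2948, -1938), Function('Z')(-54)) = Add(Add(2948, -1938), Mul(-54, Add(1, -54))) = Add(1010, Mul(-54, -53)) = Add(1010, 2862) = 3872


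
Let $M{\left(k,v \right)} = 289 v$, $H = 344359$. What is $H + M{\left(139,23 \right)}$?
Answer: $351006$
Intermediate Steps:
$H + M{\left(139,23 \right)} = 344359 + 289 \cdot 23 = 344359 + 6647 = 351006$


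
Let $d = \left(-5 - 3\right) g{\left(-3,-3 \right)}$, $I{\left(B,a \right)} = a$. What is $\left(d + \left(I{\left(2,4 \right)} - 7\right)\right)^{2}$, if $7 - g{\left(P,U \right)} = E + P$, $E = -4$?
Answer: $13225$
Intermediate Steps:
$g{\left(P,U \right)} = 11 - P$ ($g{\left(P,U \right)} = 7 - \left(-4 + P\right) = 11 - P$)
$d = -112$ ($d = \left(-5 - 3\right) \left(11 - -3\right) = - 8 \left(11 + 3\right) = \left(-8\right) 14 = -112$)
$\left(d + \left(I{\left(2,4 \right)} - 7\right)\right)^{2} = \left(-112 + \left(4 - 7\right)\right)^{2} = \left(-112 - 3\right)^{2} = \left(-115\right)^{2} = 13225$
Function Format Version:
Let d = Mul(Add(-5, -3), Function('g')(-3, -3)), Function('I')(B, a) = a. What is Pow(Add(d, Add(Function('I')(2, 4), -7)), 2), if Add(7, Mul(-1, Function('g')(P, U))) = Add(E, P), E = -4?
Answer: 13225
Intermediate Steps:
Function('g')(P, U) = Add(11, Mul(-1, P)) (Function('g')(P, U) = Add(7, Mul(-1, Add(-4, P))) = Add(7, Add(4, Mul(-1, P))) = Add(11, Mul(-1, P)))
d = -112 (d = Mul(Add(-5, -3), Add(11, Mul(-1, -3))) = Mul(-8, Add(11, 3)) = Mul(-8, 14) = -112)
Pow(Add(d, Add(Function('I')(2, 4), -7)), 2) = Pow(Add(-112, Add(4, -7)), 2) = Pow(Add(-112, -3), 2) = Pow(-115, 2) = 13225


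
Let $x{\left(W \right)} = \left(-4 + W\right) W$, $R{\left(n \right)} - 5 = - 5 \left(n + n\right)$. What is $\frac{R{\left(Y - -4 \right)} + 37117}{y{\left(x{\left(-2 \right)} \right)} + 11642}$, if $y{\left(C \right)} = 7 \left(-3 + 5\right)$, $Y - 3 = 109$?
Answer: $\frac{17981}{5828} \approx 3.0853$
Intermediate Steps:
$Y = 112$ ($Y = 3 + 109 = 112$)
$R{\left(n \right)} = 5 - 10 n$ ($R{\left(n \right)} = 5 - 5 \left(n + n\right) = 5 - 5 \cdot 2 n = 5 - 10 n$)
$x{\left(W \right)} = W \left(-4 + W\right)$
$y{\left(C \right)} = 14$ ($y{\left(C \right)} = 7 \cdot 2 = 14$)
$\frac{R{\left(Y - -4 \right)} + 37117}{y{\left(x{\left(-2 \right)} \right)} + 11642} = \frac{\left(5 - 10 \left(112 - -4\right)\right) + 37117}{14 + 11642} = \frac{\left(5 - 10 \left(112 + 4\right)\right) + 37117}{11656} = \left(\left(5 - 1160\right) + 37117\right) \frac{1}{11656} = \left(-1155 + 37117\right) \frac{1}{11656} = 35962 \cdot \frac{1}{11656} = \frac{17981}{5828}$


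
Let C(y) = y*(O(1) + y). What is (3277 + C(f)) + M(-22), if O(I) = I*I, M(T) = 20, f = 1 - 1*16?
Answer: 3507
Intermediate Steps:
f = -15 (f = 1 - 16 = -15)
O(I) = I**2
C(y) = y*(1 + y) (C(y) = y*(1**2 + y) = y*(1 + y))
(3277 + C(f)) + M(-22) = (3277 - 15*(1 - 15)) + 20 = (3277 - 15*(-14)) + 20 = (3277 + 210) + 20 = 3487 + 20 = 3507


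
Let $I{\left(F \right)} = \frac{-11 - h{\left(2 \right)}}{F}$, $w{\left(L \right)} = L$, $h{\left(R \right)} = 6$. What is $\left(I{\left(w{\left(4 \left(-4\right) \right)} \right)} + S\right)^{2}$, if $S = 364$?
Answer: $\frac{34117281}{256} \approx 1.3327 \cdot 10^{5}$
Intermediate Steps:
$I{\left(F \right)} = - \frac{17}{F}$ ($I{\left(F \right)} = \frac{-11 - 6}{F} = - \frac{17}{F}$)
$\left(I{\left(w{\left(4 \left(-4\right) \right)} \right)} + S\right)^{2} = \left(- \frac{17}{4 \left(-4\right)} + 364\right)^{2} = \left(- \frac{17}{-16} + 364\right)^{2} = \left(\left(-17\right) \left(- \frac{1}{16}\right) + 364\right)^{2} = \left(\frac{17}{16} + 364\right)^{2} = \left(\frac{5841}{16}\right)^{2} = \frac{34117281}{256}$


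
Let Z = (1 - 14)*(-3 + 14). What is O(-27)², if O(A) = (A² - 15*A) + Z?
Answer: 982081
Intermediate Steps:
Z = -143 (Z = -13*11 = -143)
O(A) = -143 + A² - 15*A (O(A) = (A² - 15*A) - 143 = -143 + A² - 15*A)
O(-27)² = (-143 + (-27)² - 15*(-27))² = (-143 + 729 + 405)² = 991² = 982081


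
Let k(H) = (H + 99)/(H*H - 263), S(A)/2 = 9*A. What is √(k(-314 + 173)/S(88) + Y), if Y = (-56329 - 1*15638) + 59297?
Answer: I*√21240950478106359/1294788 ≈ 112.56*I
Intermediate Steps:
S(A) = 18*A (S(A) = 2*(9*A) = 18*A)
k(H) = (99 + H)/(-263 + H²) (k(H) = (99 + H)/(H² - 263) = (99 + H)/(-263 + H²))
Y = -12670 (Y = (-56329 - 15638) + 59297 = -71967 + 59297 = -12670)
√(k(-314 + 173)/S(88) + Y) = √(((99 + (-314 + 173))/(-263 + (-314 + 173)²))/((18*88)) - 12670) = √(((99 - 141)/(-263 + (-141)²))/1584 - 12670) = √((-42/(-263 + 19881))*(1/1584) - 12670) = √((-42/19618)*(1/1584) - 12670) = √(((1/19618)*(-42))*(1/1584) - 12670) = √(-21/9809*1/1584 - 12670) = √(-7/5179152 - 12670) = √(-65619855847/5179152) = I*√21240950478106359/1294788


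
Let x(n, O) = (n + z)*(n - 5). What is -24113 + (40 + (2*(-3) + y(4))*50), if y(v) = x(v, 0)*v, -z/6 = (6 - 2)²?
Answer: -5973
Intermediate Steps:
z = -96 (z = -6*(6 - 2)² = -6*4² = -6*16 = -96)
x(n, O) = (-96 + n)*(-5 + n) (x(n, O) = (n - 96)*(n - 5) = (-96 + n)*(-5 + n))
y(v) = v*(480 + v² - 101*v) (y(v) = (480 + v² - 101*v)*v = v*(480 + v² - 101*v))
-24113 + (40 + (2*(-3) + y(4))*50) = -24113 + (40 + (2*(-3) + 4*(480 + 4² - 101*4))*50) = -24113 + (40 + (-6 + 4*(480 + 16 - 404))*50) = -24113 + (40 + (-6 + 4*92)*50) = -24113 + (40 + (-6 + 368)*50) = -24113 + (40 + 362*50) = -24113 + (40 + 18100) = -24113 + 18140 = -5973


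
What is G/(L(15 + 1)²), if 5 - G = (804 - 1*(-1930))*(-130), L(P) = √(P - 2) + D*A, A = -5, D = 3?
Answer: 355425/(15 - √14)² ≈ 2804.1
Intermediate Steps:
L(P) = -15 + √(-2 + P) (L(P) = √(P - 2) + 3*(-5) = √(-2 + P) - 15 = -15 + √(-2 + P))
G = 355425 (G = 5 - (804 - 1*(-1930))*(-130) = 5 - (804 + 1930)*(-130) = 5 - 2734*(-130) = 5 - 1*(-355420) = 5 + 355420 = 355425)
G/(L(15 + 1)²) = 355425/((-15 + √(-2 + (15 + 1)))²) = 355425/((-15 + √(-2 + 16))²) = 355425/((-15 + √14)²) = 355425/(-15 + √14)²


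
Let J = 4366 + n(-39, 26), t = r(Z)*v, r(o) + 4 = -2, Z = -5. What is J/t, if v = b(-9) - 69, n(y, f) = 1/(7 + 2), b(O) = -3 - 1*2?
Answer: 39295/3996 ≈ 9.8336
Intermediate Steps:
b(O) = -5 (b(O) = -3 - 2 = -5)
r(o) = -6 (r(o) = -4 - 2 = -6)
n(y, f) = 1/9
v = -74 (v = -5 - 69 = -74)
t = 444 (t = -6*(-74) = 444)
J = 39295/9 (J = 4366 + 1/9 = 39295/9 ≈ 4366.1)
J/t = (39295/9)/444 = (39295/9)*(1/444) = 39295/3996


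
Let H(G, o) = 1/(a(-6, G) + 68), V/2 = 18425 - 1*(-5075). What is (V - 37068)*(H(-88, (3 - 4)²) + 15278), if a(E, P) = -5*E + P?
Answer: 758710446/5 ≈ 1.5174e+8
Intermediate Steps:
V = 47000 (V = 2*(18425 - 1*(-5075)) = 2*(18425 + 5075) = 2*23500 = 47000)
a(E, P) = P - 5*E
H(G, o) = 1/(98 + G) (H(G, o) = 1/((G - 5*(-6)) + 68) = 1/((G + 30) + 68) = 1/((30 + G) + 68) = 1/(98 + G))
(V - 37068)*(H(-88, (3 - 4)²) + 15278) = (47000 - 37068)*(1/(98 - 88) + 15278) = 9932*(1/10 + 15278) = 9932*(⅒ + 15278) = 9932*(152781/10) = 758710446/5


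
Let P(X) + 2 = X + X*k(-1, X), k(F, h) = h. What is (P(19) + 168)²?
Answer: 298116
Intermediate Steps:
P(X) = -2 + X + X² (P(X) = -2 + (X + X*X) = -2 + (X + X²) = -2 + X + X²)
(P(19) + 168)² = ((-2 + 19 + 19²) + 168)² = ((-2 + 19 + 361) + 168)² = (378 + 168)² = 546² = 298116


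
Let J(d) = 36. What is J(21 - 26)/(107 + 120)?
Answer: 36/227 ≈ 0.15859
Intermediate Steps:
J(21 - 26)/(107 + 120) = 36/(107 + 120) = 36/227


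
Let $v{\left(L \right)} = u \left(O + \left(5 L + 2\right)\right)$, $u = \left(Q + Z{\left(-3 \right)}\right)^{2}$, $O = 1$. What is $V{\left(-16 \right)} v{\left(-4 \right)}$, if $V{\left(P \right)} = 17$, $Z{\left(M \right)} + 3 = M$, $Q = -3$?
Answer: $-23409$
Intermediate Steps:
$Z{\left(M \right)} = -3 + M$
$u = 81$ ($u = \left(-3 - 6\right)^{2} = \left(-9\right)^{2} = 81$)
$v{\left(L \right)} = 243 + 405 L$ ($v{\left(L \right)} = 81 \left(1 + \left(5 L + 2\right)\right) = 81 \left(1 + \left(2 + 5 L\right)\right) = 81 \left(3 + 5 L\right) = 243 + 405 L$)
$V{\left(-16 \right)} v{\left(-4 \right)} = 17 \left(243 + 405 \left(-4\right)\right) = 17 \left(243 - 1620\right) = 17 \left(-1377\right) = -23409$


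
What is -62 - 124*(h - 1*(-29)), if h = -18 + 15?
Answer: -3286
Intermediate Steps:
h = -3
-62 - 124*(h - 1*(-29)) = -62 - 124*(-3 - 1*(-29)) = -62 - 124*(-3 + 29) = -62 - 124*26 = -62 - 3224 = -3286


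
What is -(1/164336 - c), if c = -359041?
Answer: -59003361777/164336 ≈ -3.5904e+5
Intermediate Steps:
-(1/164336 - c) = -(1/164336 - 1*(-359041)) = -(1/164336 + 359041) = -1*59003361777/164336 = -59003361777/164336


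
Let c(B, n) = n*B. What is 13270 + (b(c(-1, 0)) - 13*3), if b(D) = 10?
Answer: 13241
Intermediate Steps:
c(B, n) = B*n
13270 + (b(c(-1, 0)) - 13*3) = 13270 + (10 - 13*3) = 13270 + (10 - 39) = 13270 - 29 = 13241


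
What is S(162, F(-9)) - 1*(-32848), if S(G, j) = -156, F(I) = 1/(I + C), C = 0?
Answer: 32692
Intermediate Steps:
F(I) = 1/I (F(I) = 1/(I + 0) = 1/I)
S(162, F(-9)) - 1*(-32848) = -156 - 1*(-32848) = -156 + 32848 = 32692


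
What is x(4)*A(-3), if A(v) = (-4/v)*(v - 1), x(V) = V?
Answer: -64/3 ≈ -21.333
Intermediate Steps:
A(v) = -4*(-1 + v)/v (A(v) = (-4/v)*(-1 + v) = -4*(-1 + v)/v)
x(4)*A(-3) = 4*(-4 + 4/(-3)) = 4*(-4 + 4*(-⅓)) = 4*(-4 - 4/3) = 4*(-16/3) = -64/3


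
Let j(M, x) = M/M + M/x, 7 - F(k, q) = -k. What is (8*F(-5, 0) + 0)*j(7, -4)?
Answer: -12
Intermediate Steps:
F(k, q) = 7 + k (F(k, q) = 7 - (-1)*k = 7 + k)
j(M, x) = 1 + M/x
(8*F(-5, 0) + 0)*j(7, -4) = (8*(7 - 5) + 0)*((7 - 4)/(-4)) = (8*2 + 0)*(-1/4*3) = (16 + 0)*(-3/4) = 16*(-3/4) = -12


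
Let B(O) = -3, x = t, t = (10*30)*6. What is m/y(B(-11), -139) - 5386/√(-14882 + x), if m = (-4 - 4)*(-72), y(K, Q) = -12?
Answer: -48 + 2693*I*√13082/6541 ≈ -48.0 + 47.09*I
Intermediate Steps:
t = 1800 (t = 300*6 = 1800)
x = 1800
m = 576 (m = -8*(-72) = 576)
m/y(B(-11), -139) - 5386/√(-14882 + x) = 576/(-12) - 5386/√(-14882 + 1800) = 576*(-1/12) - 5386*(-I*√13082/13082) = -48 - 5386*(-I*√13082/13082) = -48 - (-2693)*I*√13082/6541 = -48 + 2693*I*√13082/6541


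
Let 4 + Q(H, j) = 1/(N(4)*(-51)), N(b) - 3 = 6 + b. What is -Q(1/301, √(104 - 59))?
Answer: 2653/663 ≈ 4.0015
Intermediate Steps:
N(b) = 9 + b (N(b) = 3 + (6 + b) = 9 + b)
Q(H, j) = -2653/663 (Q(H, j) = -4 + 1/((9 + 4)*(-51)) = -4 + 1/(13*(-51)) = -4 + 1/(-663) = -4 - 1/663 = -2653/663)
-Q(1/301, √(104 - 59)) = -1*(-2653/663) = 2653/663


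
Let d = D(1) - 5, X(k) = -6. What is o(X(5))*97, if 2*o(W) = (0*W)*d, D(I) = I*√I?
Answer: 0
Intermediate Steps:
D(I) = I^(3/2)
d = -4 (d = 1^(3/2) - 5 = 1 - 5 = -4)
o(W) = 0 (o(W) = ((0*W)*(-4))/2 = (0*(-4))/2 = (½)*0 = 0)
o(X(5))*97 = 0*97 = 0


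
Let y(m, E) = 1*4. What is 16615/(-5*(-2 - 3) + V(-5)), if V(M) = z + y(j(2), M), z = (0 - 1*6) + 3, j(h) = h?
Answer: 16615/26 ≈ 639.04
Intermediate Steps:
y(m, E) = 4
z = -3 (z = (0 - 6) + 3 = -6 + 3 = -3)
V(M) = 1 (V(M) = -3 + 4 = 1)
16615/(-5*(-2 - 3) + V(-5)) = 16615/(-5*(-2 - 3) + 1) = 16615/(-5*(-5) + 1) = 16615/(25 + 1) = 16615/26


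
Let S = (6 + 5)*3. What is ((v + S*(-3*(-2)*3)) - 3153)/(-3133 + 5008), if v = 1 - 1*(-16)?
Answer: -2542/1875 ≈ -1.3557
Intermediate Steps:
S = 33 (S = 11*3 = 33)
v = 17 (v = 1 + 16 = 17)
((v + S*(-3*(-2)*3)) - 3153)/(-3133 + 5008) = ((17 + 33*(-3*(-2)*3)) - 3153)/(-3133 + 5008) = ((17 + 33*(6*3)) - 3153)/1875 = ((17 + 33*18) - 3153)*(1/1875) = ((17 + 594) - 3153)*(1/1875) = (611 - 3153)*(1/1875) = -2542*1/1875 = -2542/1875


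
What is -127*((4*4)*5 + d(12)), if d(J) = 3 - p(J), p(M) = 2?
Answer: -10287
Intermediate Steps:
d(J) = 1 (d(J) = 3 - 1*2 = 3 - 2 = 1)
-127*((4*4)*5 + d(12)) = -127*((4*4)*5 + 1) = -127*(16*5 + 1) = -127*(80 + 1) = -127*81 = -10287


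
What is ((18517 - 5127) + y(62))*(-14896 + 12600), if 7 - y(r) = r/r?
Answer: -30757216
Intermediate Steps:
y(r) = 6 (y(r) = 7 - r/r = 7 - 1*1 = 7 - 1 = 6)
((18517 - 5127) + y(62))*(-14896 + 12600) = ((18517 - 5127) + 6)*(-14896 + 12600) = (13390 + 6)*(-2296) = 13396*(-2296) = -30757216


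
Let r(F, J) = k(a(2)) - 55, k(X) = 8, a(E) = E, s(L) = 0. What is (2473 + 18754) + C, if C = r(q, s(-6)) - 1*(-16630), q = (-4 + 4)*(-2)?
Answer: 37810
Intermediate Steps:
q = 0 (q = 0*(-2) = 0)
r(F, J) = -47 (r(F, J) = 8 - 55 = -47)
C = 16583 (C = -47 - 1*(-16630) = -47 + 16630 = 16583)
(2473 + 18754) + C = (2473 + 18754) + 16583 = 21227 + 16583 = 37810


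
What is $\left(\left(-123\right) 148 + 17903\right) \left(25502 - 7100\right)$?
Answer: $-5539002$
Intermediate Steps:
$\left(\left(-123\right) 148 + 17903\right) \left(25502 - 7100\right) = \left(-18204 + 17903\right) 18402 = \left(-301\right) 18402 = -5539002$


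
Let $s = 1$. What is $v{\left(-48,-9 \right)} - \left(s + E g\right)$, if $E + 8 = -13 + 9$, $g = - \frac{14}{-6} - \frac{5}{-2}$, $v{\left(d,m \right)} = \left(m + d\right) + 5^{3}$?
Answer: $125$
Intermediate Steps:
$v{\left(d,m \right)} = 125 + d + m$ ($v{\left(d,m \right)} = \left(d + m\right) + 125 = 125 + d + m$)
$g = \frac{29}{6}$ ($g = \left(-14\right) \left(- \frac{1}{6}\right) - - \frac{5}{2} = \frac{7}{3} + \frac{5}{2} = \frac{29}{6} \approx 4.8333$)
$E = -12$ ($E = -8 + \left(-13 + 9\right) = -8 - 4 = -12$)
$v{\left(-48,-9 \right)} - \left(s + E g\right) = \left(125 - 48 - 9\right) - \left(1 - 58\right) = 68 - \left(1 - 58\right) = 68 - -57 = 68 + 57 = 125$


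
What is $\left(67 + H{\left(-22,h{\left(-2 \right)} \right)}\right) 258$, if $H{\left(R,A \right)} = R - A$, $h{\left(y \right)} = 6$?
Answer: $10062$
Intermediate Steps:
$\left(67 + H{\left(-22,h{\left(-2 \right)} \right)}\right) 258 = \left(67 - 28\right) 258 = 39 \cdot 258 = 10062$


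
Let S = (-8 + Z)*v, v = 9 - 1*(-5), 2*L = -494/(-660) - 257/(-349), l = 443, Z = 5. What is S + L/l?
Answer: -4285535027/102040620 ≈ -41.998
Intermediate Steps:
L = 171013/230340 (L = (-494/(-660) - 257/(-349))/2 = (-494*(-1/660) - 257*(-1/349))/2 = (247/330 + 257/349)/2 = (1/2)*(171013/115170) = 171013/230340 ≈ 0.74244)
v = 14 (v = 9 + 5 = 14)
S = -42 (S = (-8 + 5)*14 = -3*14 = -42)
S + L/l = -42 + (171013/230340)/443 = -42 + (1/443)*(171013/230340) = -42 + 171013/102040620 = -4285535027/102040620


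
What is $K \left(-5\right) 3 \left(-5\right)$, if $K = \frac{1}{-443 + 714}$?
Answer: $\frac{75}{271} \approx 0.27675$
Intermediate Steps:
$K = \frac{1}{271} \approx 0.00369$
$K \left(-5\right) 3 \left(-5\right) = \frac{\left(-5\right) 3 \left(-5\right)}{271} = \frac{\left(-15\right) \left(-5\right)}{271} = \frac{1}{271} \cdot 75 = \frac{75}{271}$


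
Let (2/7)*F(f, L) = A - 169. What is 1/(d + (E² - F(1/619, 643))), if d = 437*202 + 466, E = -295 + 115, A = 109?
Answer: 1/121350 ≈ 8.2406e-6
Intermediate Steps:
E = -180
F(f, L) = -210 (F(f, L) = 7*(109 - 169)/2 = (7/2)*(-60) = -210)
d = 88740 (d = 88274 + 466 = 88740)
1/(d + (E² - F(1/619, 643))) = 1/(88740 + ((-180)² - 1*(-210))) = 1/(88740 + (32400 + 210)) = 1/(88740 + 32610) = 1/121350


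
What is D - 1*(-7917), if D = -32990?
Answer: -25073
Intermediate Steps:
D - 1*(-7917) = -32990 - 1*(-7917) = -32990 + 7917 = -25073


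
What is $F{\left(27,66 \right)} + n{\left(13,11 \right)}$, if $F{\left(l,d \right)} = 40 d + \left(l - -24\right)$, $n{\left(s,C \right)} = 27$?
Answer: $2718$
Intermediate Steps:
$F{\left(l,d \right)} = 24 + l + 40 d$ ($F{\left(l,d \right)} = 40 d + \left(l + 24\right) = 40 d + \left(24 + l\right) = 24 + l + 40 d$)
$F{\left(27,66 \right)} + n{\left(13,11 \right)} = \left(24 + 27 + 40 \cdot 66\right) + 27 = \left(24 + 27 + 2640\right) + 27 = 2691 + 27 = 2718$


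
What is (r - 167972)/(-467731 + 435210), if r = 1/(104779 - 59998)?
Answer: 7521954131/1456322901 ≈ 5.1650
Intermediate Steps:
r = 1/44781 ≈ 2.2331e-5
(r - 167972)/(-467731 + 435210) = (1/44781 - 167972)/(-467731 + 435210) = -7521954131/44781/(-32521) = -7521954131/44781*(-1/32521) = 7521954131/1456322901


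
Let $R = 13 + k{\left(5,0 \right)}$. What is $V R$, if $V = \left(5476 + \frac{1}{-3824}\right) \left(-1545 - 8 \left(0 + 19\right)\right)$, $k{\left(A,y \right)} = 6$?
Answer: $- \frac{675175610189}{3824} \approx -1.7656 \cdot 10^{8}$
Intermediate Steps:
$R = 19$ ($R = 13 + 6 = 19$)
$V = - \frac{35535558431}{3824}$ ($V = \left(5476 - \frac{1}{3824}\right) \left(-1545 - 152\right) = \frac{20940223 \left(-1545 - 152\right)}{3824} = \frac{20940223}{3824} \left(-1697\right) = - \frac{35535558431}{3824} \approx -9.2928 \cdot 10^{6}$)
$V R = \left(- \frac{35535558431}{3824}\right) 19 = - \frac{675175610189}{3824}$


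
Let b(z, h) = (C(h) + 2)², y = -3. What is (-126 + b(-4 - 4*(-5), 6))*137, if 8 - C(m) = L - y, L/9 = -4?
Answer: 236051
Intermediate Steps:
L = -36 (L = 9*(-4) = -36)
C(m) = 41 (C(m) = 8 - (-36 - 1*(-3)) = 8 - (-36 + 3) = 8 - 1*(-33) = 8 + 33 = 41)
b(z, h) = 1849 (b(z, h) = (41 + 2)² = 43² = 1849)
(-126 + b(-4 - 4*(-5), 6))*137 = (-126 + 1849)*137 = 1723*137 = 236051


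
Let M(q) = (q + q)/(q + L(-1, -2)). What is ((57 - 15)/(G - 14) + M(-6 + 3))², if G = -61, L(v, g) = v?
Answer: 2209/2500 ≈ 0.88360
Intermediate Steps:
M(q) = 2*q/(-1 + q) (M(q) = (q + q)/(q - 1) = (2*q)/(-1 + q) = 2*q/(-1 + q))
((57 - 15)/(G - 14) + M(-6 + 3))² = ((57 - 15)/(-61 - 14) + 2*(-6 + 3)/(-1 + (-6 + 3)))² = (42/(-75) + 2*(-3)/(-1 - 3))² = (42*(-1/75) + 2*(-3)/(-4))² = (-14/25 + 2*(-3)*(-¼))² = (-14/25 + 3/2)² = (47/50)² = 2209/2500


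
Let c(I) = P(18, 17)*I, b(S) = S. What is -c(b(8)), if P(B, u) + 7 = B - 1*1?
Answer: -80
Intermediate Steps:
P(B, u) = -8 + B (P(B, u) = -7 + (B - 1*1) = -7 + (B - 1) = -7 + (-1 + B) = -8 + B)
c(I) = 10*I (c(I) = (-8 + 18)*I = 10*I)
-c(b(8)) = -10*8 = -1*80 = -80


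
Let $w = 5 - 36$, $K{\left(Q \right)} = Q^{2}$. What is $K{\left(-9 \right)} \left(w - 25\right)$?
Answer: $-4536$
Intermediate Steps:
$w = -31$
$K{\left(-9 \right)} \left(w - 25\right) = \left(-9\right)^{2} \left(-31 - 25\right) = 81 \left(-56\right) = -4536$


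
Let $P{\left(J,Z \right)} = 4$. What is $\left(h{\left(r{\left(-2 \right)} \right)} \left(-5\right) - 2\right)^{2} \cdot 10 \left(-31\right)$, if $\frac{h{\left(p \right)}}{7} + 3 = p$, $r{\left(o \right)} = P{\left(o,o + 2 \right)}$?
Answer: $-424390$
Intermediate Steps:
$r{\left(o \right)} = 4$
$h{\left(p \right)} = -21 + 7 p$
$\left(h{\left(r{\left(-2 \right)} \right)} \left(-5\right) - 2\right)^{2} \cdot 10 \left(-31\right) = \left(\left(-21 + 7 \cdot 4\right) \left(-5\right) - 2\right)^{2} \cdot 10 \left(-31\right) = \left(\left(-21 + 28\right) \left(-5\right) - 2\right)^{2} \cdot 10 \left(-31\right) = \left(7 \left(-5\right) - 2\right)^{2} \cdot 10 \left(-31\right) = \left(-35 - 2\right)^{2} \cdot 10 \left(-31\right) = \left(-37\right)^{2} \cdot 10 \left(-31\right) = 1369 \cdot 10 \left(-31\right) = 13690 \left(-31\right) = -424390$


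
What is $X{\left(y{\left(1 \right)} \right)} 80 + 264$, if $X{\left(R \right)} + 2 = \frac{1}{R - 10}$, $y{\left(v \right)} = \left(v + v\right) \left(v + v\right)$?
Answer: $\frac{272}{3} \approx 90.667$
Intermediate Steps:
$y{\left(v \right)} = 4 v^{2}$ ($y{\left(v \right)} = 2 v 2 v = 4 v^{2}$)
$X{\left(R \right)} = -2 + \frac{1}{-10 + R}$ ($X{\left(R \right)} = -2 + \frac{1}{R - 10} = -2 + \frac{1}{-10 + R}$)
$X{\left(y{\left(1 \right)} \right)} 80 + 264 = \frac{21 - 2 \cdot 4 \cdot 1^{2}}{-10 + 4 \cdot 1^{2}} \cdot 80 + 264 = \frac{21 - 2 \cdot 4 \cdot 1}{-10 + 4 \cdot 1} \cdot 80 + 264 = \frac{21 - 8}{-10 + 4} \cdot 80 + 264 = \frac{21 - 8}{-6} \cdot 80 + 264 = \left(- \frac{1}{6}\right) 13 \cdot 80 + 264 = \left(- \frac{13}{6}\right) 80 + 264 = - \frac{520}{3} + 264 = \frac{272}{3}$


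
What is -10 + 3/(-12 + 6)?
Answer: -21/2 ≈ -10.500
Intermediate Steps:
-10 + 3/(-12 + 6) = -10 + 3/(-6) = -10 + 3*(-1/6) = -10 - 1/2 = -21/2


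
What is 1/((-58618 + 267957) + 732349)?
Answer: 1/941688 ≈ 1.0619e-6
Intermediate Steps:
1/((-58618 + 267957) + 732349) = 1/(209339 + 732349) = 1/941688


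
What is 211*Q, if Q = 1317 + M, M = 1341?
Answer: 560838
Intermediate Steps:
Q = 2658 (Q = 1317 + 1341 = 2658)
211*Q = 211*2658 = 560838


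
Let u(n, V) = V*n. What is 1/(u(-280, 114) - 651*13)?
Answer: -1/40383 ≈ -2.4763e-5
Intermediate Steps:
1/(u(-280, 114) - 651*13) = 1/(114*(-280) - 651*13) = 1/(-31920 - 8463) = 1/(-40383) = -1/40383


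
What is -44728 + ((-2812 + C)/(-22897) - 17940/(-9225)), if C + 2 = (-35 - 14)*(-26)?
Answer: -89973704704/2011665 ≈ -44726.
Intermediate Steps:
C = 1272 (C = -2 + (-35 - 14)*(-26) = -2 - 49*(-26) = -2 + 1274 = 1272)
-44728 + ((-2812 + C)/(-22897) - 17940/(-9225)) = -44728 + ((-2812 + 1272)/(-22897) - 17940/(-9225)) = -44728 + (-1540*(-1/22897) - 17940*(-1/9225)) = -44728 + (220/3271 + 1196/615) = -44728 + 4047416/2011665 = -89973704704/2011665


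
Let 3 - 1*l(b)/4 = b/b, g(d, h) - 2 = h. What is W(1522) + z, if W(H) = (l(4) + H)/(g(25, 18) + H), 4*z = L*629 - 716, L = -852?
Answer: -34477837/257 ≈ -1.3416e+5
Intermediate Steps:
z = -134156 (z = (-852*629 - 716)/4 = (-535908 - 716)/4 = (¼)*(-536624) = -134156)
g(d, h) = 2 + h
l(b) = 8 (l(b) = 12 - 4*b/b = 12 - 4*1 = 12 - 4 = 8)
W(H) = (8 + H)/(20 + H) (W(H) = (8 + H)/((2 + 18) + H) = (8 + H)/(20 + H))
W(1522) + z = (8 + 1522)/(20 + 1522) - 134156 = 1530/1542 - 134156 = (1/1542)*1530 - 134156 = 255/257 - 134156 = -34477837/257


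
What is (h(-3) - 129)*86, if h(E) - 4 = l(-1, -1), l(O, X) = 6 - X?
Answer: -10148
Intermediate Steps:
h(E) = 11 (h(E) = 4 + (6 - 1*(-1)) = 4 + (6 + 1) = 4 + 7 = 11)
(h(-3) - 129)*86 = (11 - 129)*86 = -118*86 = -10148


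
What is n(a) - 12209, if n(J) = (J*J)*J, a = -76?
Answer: -451185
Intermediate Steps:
n(J) = J**3 (n(J) = J**2*J = J**3)
n(a) - 12209 = (-76)**3 - 12209 = -438976 - 12209 = -451185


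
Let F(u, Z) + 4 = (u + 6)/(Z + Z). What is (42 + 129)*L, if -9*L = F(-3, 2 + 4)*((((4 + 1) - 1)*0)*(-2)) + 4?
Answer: -76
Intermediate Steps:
F(u, Z) = -4 + (6 + u)/(2*Z) (F(u, Z) = -4 + (u + 6)/(Z + Z) = -4 + (6 + u)/((2*Z)) = -4 + (6 + u)*(1/(2*Z)) = -4 + (6 + u)/(2*Z))
L = -4/9 (L = -(((6 - 3 - 8*(2 + 4))/(2*(2 + 4)))*((((4 + 1) - 1)*0)*(-2)) + 4)/9 = -(((1/2)*(6 - 3 - 8*6)/6)*(((5 - 1)*0)*(-2)) + 4)/9 = -(((1/2)*(1/6)*(6 - 3 - 48))*((4*0)*(-2)) + 4)/9 = -(((1/2)*(1/6)*(-45))*(0*(-2)) + 4)/9 = -(-15/4*0 + 4)/9 = -(0 + 4)/9 = -1/9*4 = -4/9 ≈ -0.44444)
(42 + 129)*L = (42 + 129)*(-4/9) = 171*(-4/9) = -76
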